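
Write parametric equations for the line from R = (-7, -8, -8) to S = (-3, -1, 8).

Direction vector d = S - R = (-3 + 7, -1 + 8, 8 + 8) = (4, 7, 16)
Parametric form r = R + t·d:
x = -7 + 4t, y = -8 + 7t, z = -8 + 16t

x = -7 + 4t, y = -8 + 7t, z = -8 + 16t


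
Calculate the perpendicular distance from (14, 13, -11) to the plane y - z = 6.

distance = |a·x₀ + b·y₀ + c·z₀ - d| / √(a² + b² + c²)
  = |0·14 + 1·13 + (-1)·(-11) - 6| / √(0² + 1² + (-1)²)
  = |0 + 13 + 11 - 6| / √(0 + 1 + 1)
  = |18| / √2
  = 18 / 1.414
  ≈ 12.73

12.73


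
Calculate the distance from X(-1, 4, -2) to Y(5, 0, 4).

d = √[(x₂-x₁)² + (y₂-y₁)² + (z₂-z₁)²]
  = √[6² + (-4)² + 6²]
  = √[36 + 16 + 36]
  = √88
  ≈ 9.381

9.381


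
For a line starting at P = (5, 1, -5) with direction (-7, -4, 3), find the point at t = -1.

P(t) = P + t·d
  = (5 + (-7)·(-1), 1 + (-4)·(-1), -5 + 3·(-1))
  = (5 + 7, 1 + 4, -5 - 3)
  = (12, 5, -8)

(12, 5, -8)


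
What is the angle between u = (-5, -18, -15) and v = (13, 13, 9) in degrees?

u·v = (-5)·13 + (-18)·13 + (-15)·9 = -65 - 234 - 135 = -434
|u| = √((-5)² + (-18)² + (-15)²) = √574 ≈ 23.96
|v| = √(13² + 13² + 9²) = √419 ≈ 20.47
cos θ = (u·v)/(|u||v|) = -434/(23.96·20.47) ≈ -0.885
θ = arccos(-0.885) ≈ 152.2°

152.2°


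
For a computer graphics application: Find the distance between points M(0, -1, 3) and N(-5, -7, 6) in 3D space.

d = √[(x₂-x₁)² + (y₂-y₁)² + (z₂-z₁)²]
  = √[(-5)² + (-6)² + 3²]
  = √[25 + 36 + 9]
  = √70
  ≈ 8.367

8.367


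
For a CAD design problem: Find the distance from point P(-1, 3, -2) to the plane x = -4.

distance = |a·x₀ + b·y₀ + c·z₀ - d| / √(a² + b² + c²)
  = |1·(-1) + 0·3 + 0·(-2) - (-4)| / √(1² + 0² + 0²)
  = |-1 + 0 + 0 + 4| / √(1 + 0 + 0)
  = |3| / √1
  = 3 / 1
  ≈ 3

3


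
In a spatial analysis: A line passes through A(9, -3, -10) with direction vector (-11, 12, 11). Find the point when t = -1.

P(t) = A + t·d
  = (9 + (-11)·(-1), -3 + 12·(-1), -10 + 11·(-1))
  = (9 + 11, -3 - 12, -10 - 11)
  = (20, -15, -21)

(20, -15, -21)


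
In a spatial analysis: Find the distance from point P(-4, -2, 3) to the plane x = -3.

distance = |a·x₀ + b·y₀ + c·z₀ - d| / √(a² + b² + c²)
  = |1·(-4) + 0·(-2) + 0·3 - (-3)| / √(1² + 0² + 0²)
  = |-4 + 0 + 0 + 3| / √(1 + 0 + 0)
  = |-1| / √1
  = 1 / 1
  ≈ 1

1


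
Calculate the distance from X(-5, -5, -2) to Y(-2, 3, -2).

d = √[(x₂-x₁)² + (y₂-y₁)² + (z₂-z₁)²]
  = √[3² + 8² + 0²]
  = √[9 + 64 + 0]
  = √73
  ≈ 8.544

8.544


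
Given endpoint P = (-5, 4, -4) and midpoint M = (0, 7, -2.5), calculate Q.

Q = 2M - P
  = (2·0 - (-5), 2·7 - 4, 2·(-2.5) - (-4))
  = (0 + 5, 14 - 4, -5 + 4)
  = (5, 10, -1)

(5, 10, -1)


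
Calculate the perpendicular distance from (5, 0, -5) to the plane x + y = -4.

distance = |a·x₀ + b·y₀ + c·z₀ - d| / √(a² + b² + c²)
  = |1·5 + 1·0 + 0·(-5) - (-4)| / √(1² + 1² + 0²)
  = |5 + 0 + 0 + 4| / √(1 + 1 + 0)
  = |9| / √2
  = 9 / 1.414
  ≈ 6.364

6.364


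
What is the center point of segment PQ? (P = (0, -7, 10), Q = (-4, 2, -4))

M = ((x₁+x₂)/2, (y₁+y₂)/2, (z₁+z₂)/2)
  = ((0 - 4)/2, (-7 + 2)/2, (10 - 4)/2)
  = (-4/2, -5/2, 6/2)
  = (-2, -2.5, 3)

(-2, -2.5, 3)


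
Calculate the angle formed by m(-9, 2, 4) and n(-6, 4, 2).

m·n = (-9)·(-6) + 2·4 + 4·2 = 54 + 8 + 8 = 70
|m| = √((-9)² + 2² + 4²) = √101 ≈ 10.05
|n| = √((-6)² + 4² + 2²) = √56 ≈ 7.483
cos θ = (m·n)/(|m||n|) = 70/(10.05·7.483) ≈ 0.9308
θ = arccos(0.9308) ≈ 21.44°

21.44°


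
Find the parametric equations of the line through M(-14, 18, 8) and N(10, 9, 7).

Direction vector d = N - M = (10 + 14, 9 - 18, 7 - 8) = (24, -9, -1)
Parametric form r = M + t·d:
x = -14 + 24t, y = 18 - 9t, z = 8 - t

x = -14 + 24t, y = 18 - 9t, z = 8 - t


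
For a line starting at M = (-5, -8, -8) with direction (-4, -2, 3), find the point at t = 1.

P(t) = M + t·d
  = (-5 + (-4)·1, -8 + (-2)·1, -8 + 3·1)
  = (-5 - 4, -8 - 2, -8 + 3)
  = (-9, -10, -5)

(-9, -10, -5)


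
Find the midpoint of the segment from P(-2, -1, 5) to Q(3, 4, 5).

M = ((x₁+x₂)/2, (y₁+y₂)/2, (z₁+z₂)/2)
  = ((-2 + 3)/2, (-1 + 4)/2, (5 + 5)/2)
  = (1/2, 3/2, 10/2)
  = (0.5, 1.5, 5)

(0.5, 1.5, 5)


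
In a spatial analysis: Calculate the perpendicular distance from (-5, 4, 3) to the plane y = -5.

distance = |a·x₀ + b·y₀ + c·z₀ - d| / √(a² + b² + c²)
  = |0·(-5) + 1·4 + 0·3 - (-5)| / √(0² + 1² + 0²)
  = |0 + 4 + 0 + 5| / √(0 + 1 + 0)
  = |9| / √1
  = 9 / 1
  ≈ 9

9


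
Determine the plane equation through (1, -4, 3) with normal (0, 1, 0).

The plane through P with normal n = (a, b, c) satisfies n·(r - P) = 0,
i.e. ax + by + cz = a·x₀ + b·y₀ + c·z₀.
d = 0·1 + 1·(-4) + 0·3
  = 0 - 4 + 0
  = -4
Equation: y = -4

y = -4


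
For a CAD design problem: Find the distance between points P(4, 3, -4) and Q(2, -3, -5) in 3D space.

d = √[(x₂-x₁)² + (y₂-y₁)² + (z₂-z₁)²]
  = √[(-2)² + (-6)² + (-1)²]
  = √[4 + 36 + 1]
  = √41
  ≈ 6.403

6.403


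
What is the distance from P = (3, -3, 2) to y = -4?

distance = |a·x₀ + b·y₀ + c·z₀ - d| / √(a² + b² + c²)
  = |0·3 + 1·(-3) + 0·2 - (-4)| / √(0² + 1² + 0²)
  = |0 - 3 + 0 + 4| / √(0 + 1 + 0)
  = |1| / √1
  = 1 / 1
  ≈ 1

1


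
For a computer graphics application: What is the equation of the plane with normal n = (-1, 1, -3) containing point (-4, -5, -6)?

The plane through P with normal n = (a, b, c) satisfies n·(r - P) = 0,
i.e. ax + by + cz = a·x₀ + b·y₀ + c·z₀.
d = (-1)·(-4) + 1·(-5) + (-3)·(-6)
  = 4 - 5 + 18
  = 17
Equation: -x + y - 3z = 17

-x + y - 3z = 17


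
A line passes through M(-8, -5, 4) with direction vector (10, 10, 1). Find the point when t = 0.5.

P(t) = M + t·d
  = (-8 + 10·0.5, -5 + 10·0.5, 4 + 1·0.5)
  = (-8 + 5, -5 + 5, 4 + 0.5)
  = (-3, 0, 4.5)

(-3, 0, 4.5)


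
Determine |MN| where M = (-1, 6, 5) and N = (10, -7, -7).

d = √[(x₂-x₁)² + (y₂-y₁)² + (z₂-z₁)²]
  = √[11² + (-13)² + (-12)²]
  = √[121 + 169 + 144]
  = √434
  ≈ 20.83

20.83


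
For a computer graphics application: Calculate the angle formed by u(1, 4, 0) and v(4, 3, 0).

u·v = 1·4 + 4·3 + 0·0 = 4 + 12 + 0 = 16
|u| = √(1² + 4² + 0²) = √17 ≈ 4.123
|v| = √(4² + 3² + 0²) = √25 ≈ 5
cos θ = (u·v)/(|u||v|) = 16/(4.123·5) ≈ 0.7761
θ = arccos(0.7761) ≈ 39.09°

39.09°


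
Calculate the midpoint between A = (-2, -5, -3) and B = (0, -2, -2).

M = ((x₁+x₂)/2, (y₁+y₂)/2, (z₁+z₂)/2)
  = ((-2 + 0)/2, (-5 - 2)/2, (-3 - 2)/2)
  = (-2/2, -7/2, -5/2)
  = (-1, -3.5, -2.5)

(-1, -3.5, -2.5)


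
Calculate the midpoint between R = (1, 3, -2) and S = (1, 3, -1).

M = ((x₁+x₂)/2, (y₁+y₂)/2, (z₁+z₂)/2)
  = ((1 + 1)/2, (3 + 3)/2, (-2 - 1)/2)
  = (2/2, 6/2, -3/2)
  = (1, 3, -1.5)

(1, 3, -1.5)


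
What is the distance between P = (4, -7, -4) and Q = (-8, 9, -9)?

d = √[(x₂-x₁)² + (y₂-y₁)² + (z₂-z₁)²]
  = √[(-12)² + 16² + (-5)²]
  = √[144 + 256 + 25]
  = √425
  ≈ 20.62

20.62


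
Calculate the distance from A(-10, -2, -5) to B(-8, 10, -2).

d = √[(x₂-x₁)² + (y₂-y₁)² + (z₂-z₁)²]
  = √[2² + 12² + 3²]
  = √[4 + 144 + 9]
  = √157
  ≈ 12.53

12.53


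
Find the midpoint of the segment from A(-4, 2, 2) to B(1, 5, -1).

M = ((x₁+x₂)/2, (y₁+y₂)/2, (z₁+z₂)/2)
  = ((-4 + 1)/2, (2 + 5)/2, (2 - 1)/2)
  = (-3/2, 7/2, 1/2)
  = (-1.5, 3.5, 0.5)

(-1.5, 3.5, 0.5)


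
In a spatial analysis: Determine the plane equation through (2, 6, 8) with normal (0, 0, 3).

The plane through P with normal n = (a, b, c) satisfies n·(r - P) = 0,
i.e. ax + by + cz = a·x₀ + b·y₀ + c·z₀.
d = 0·2 + 0·6 + 3·8
  = 0 + 0 + 24
  = 24
Equation: 3z = 24

3z = 24


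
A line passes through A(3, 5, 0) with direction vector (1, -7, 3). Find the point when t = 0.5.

P(t) = A + t·d
  = (3 + 1·0.5, 5 + (-7)·0.5, 0 + 3·0.5)
  = (3 + 0.5, 5 - 3.5, 0 + 1.5)
  = (3.5, 1.5, 1.5)

(3.5, 1.5, 1.5)


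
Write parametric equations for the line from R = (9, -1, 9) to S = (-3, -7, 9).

Direction vector d = S - R = (-3 - 9, -7 + 1, 9 - 9) = (-12, -6, 0)
Parametric form r = R + t·d:
x = 9 - 12t, y = -1 - 6t, z = 9

x = 9 - 12t, y = -1 - 6t, z = 9


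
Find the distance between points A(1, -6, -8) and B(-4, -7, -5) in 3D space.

d = √[(x₂-x₁)² + (y₂-y₁)² + (z₂-z₁)²]
  = √[(-5)² + (-1)² + 3²]
  = √[25 + 1 + 9]
  = √35
  ≈ 5.916

5.916


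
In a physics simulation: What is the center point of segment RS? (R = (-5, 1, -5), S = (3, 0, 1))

M = ((x₁+x₂)/2, (y₁+y₂)/2, (z₁+z₂)/2)
  = ((-5 + 3)/2, (1 + 0)/2, (-5 + 1)/2)
  = (-2/2, 1/2, -4/2)
  = (-1, 0.5, -2)

(-1, 0.5, -2)


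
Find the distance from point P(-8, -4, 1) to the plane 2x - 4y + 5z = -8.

distance = |a·x₀ + b·y₀ + c·z₀ - d| / √(a² + b² + c²)
  = |2·(-8) + (-4)·(-4) + 5·1 - (-8)| / √(2² + (-4)² + 5²)
  = |-16 + 16 + 5 + 8| / √(4 + 16 + 25)
  = |13| / √45
  = 13 / 6.708
  ≈ 1.938

1.938


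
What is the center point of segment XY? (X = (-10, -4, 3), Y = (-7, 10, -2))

M = ((x₁+x₂)/2, (y₁+y₂)/2, (z₁+z₂)/2)
  = ((-10 - 7)/2, (-4 + 10)/2, (3 - 2)/2)
  = (-17/2, 6/2, 1/2)
  = (-8.5, 3, 0.5)

(-8.5, 3, 0.5)


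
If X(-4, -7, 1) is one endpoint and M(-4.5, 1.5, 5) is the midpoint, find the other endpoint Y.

Y = 2M - X
  = (2·(-4.5) - (-4), 2·1.5 - (-7), 2·5 - 1)
  = (-9 + 4, 3 + 7, 10 - 1)
  = (-5, 10, 9)

(-5, 10, 9)


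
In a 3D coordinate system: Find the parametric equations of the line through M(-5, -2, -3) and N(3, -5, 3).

Direction vector d = N - M = (3 + 5, -5 + 2, 3 + 3) = (8, -3, 6)
Parametric form r = M + t·d:
x = -5 + 8t, y = -2 - 3t, z = -3 + 6t

x = -5 + 8t, y = -2 - 3t, z = -3 + 6t


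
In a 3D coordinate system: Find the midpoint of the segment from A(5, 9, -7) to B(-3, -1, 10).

M = ((x₁+x₂)/2, (y₁+y₂)/2, (z₁+z₂)/2)
  = ((5 - 3)/2, (9 - 1)/2, (-7 + 10)/2)
  = (2/2, 8/2, 3/2)
  = (1, 4, 1.5)

(1, 4, 1.5)


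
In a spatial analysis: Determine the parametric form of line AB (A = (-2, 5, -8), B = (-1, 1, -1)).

Direction vector d = B - A = (-1 + 2, 1 - 5, -1 + 8) = (1, -4, 7)
Parametric form r = A + t·d:
x = -2 + t, y = 5 - 4t, z = -8 + 7t

x = -2 + t, y = 5 - 4t, z = -8 + 7t


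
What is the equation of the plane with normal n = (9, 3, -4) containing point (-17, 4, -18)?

The plane through P with normal n = (a, b, c) satisfies n·(r - P) = 0,
i.e. ax + by + cz = a·x₀ + b·y₀ + c·z₀.
d = 9·(-17) + 3·4 + (-4)·(-18)
  = -153 + 12 + 72
  = -69
Equation: 9x + 3y - 4z = -69

9x + 3y - 4z = -69


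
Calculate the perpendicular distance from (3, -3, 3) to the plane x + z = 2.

distance = |a·x₀ + b·y₀ + c·z₀ - d| / √(a² + b² + c²)
  = |1·3 + 0·(-3) + 1·3 - 2| / √(1² + 0² + 1²)
  = |3 + 0 + 3 - 2| / √(1 + 0 + 1)
  = |4| / √2
  = 4 / 1.414
  ≈ 2.828

2.828


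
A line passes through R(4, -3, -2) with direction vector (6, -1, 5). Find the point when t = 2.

P(t) = R + t·d
  = (4 + 6·2, -3 + (-1)·2, -2 + 5·2)
  = (4 + 12, -3 - 2, -2 + 10)
  = (16, -5, 8)

(16, -5, 8)


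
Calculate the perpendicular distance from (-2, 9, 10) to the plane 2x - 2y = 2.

distance = |a·x₀ + b·y₀ + c·z₀ - d| / √(a² + b² + c²)
  = |2·(-2) + (-2)·9 + 0·10 - 2| / √(2² + (-2)² + 0²)
  = |-4 - 18 + 0 - 2| / √(4 + 4 + 0)
  = |-24| / √8
  = 24 / 2.828
  ≈ 8.485

8.485


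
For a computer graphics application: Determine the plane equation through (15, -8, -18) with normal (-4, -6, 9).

The plane through P with normal n = (a, b, c) satisfies n·(r - P) = 0,
i.e. ax + by + cz = a·x₀ + b·y₀ + c·z₀.
d = (-4)·15 + (-6)·(-8) + 9·(-18)
  = -60 + 48 - 162
  = -174
Equation: -4x - 6y + 9z = -174

-4x - 6y + 9z = -174


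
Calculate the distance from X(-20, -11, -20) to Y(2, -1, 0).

d = √[(x₂-x₁)² + (y₂-y₁)² + (z₂-z₁)²]
  = √[22² + 10² + 20²]
  = √[484 + 100 + 400]
  = √984
  ≈ 31.37

31.37


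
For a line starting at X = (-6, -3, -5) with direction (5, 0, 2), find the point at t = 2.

P(t) = X + t·d
  = (-6 + 5·2, -3 + 0·2, -5 + 2·2)
  = (-6 + 10, -3 + 0, -5 + 4)
  = (4, -3, -1)

(4, -3, -1)


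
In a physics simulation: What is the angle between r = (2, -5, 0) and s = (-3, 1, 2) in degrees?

r·s = 2·(-3) + (-5)·1 + 0·2 = -6 - 5 + 0 = -11
|r| = √(2² + (-5)² + 0²) = √29 ≈ 5.385
|s| = √((-3)² + 1² + 2²) = √14 ≈ 3.742
cos θ = (r·s)/(|r||s|) = -11/(5.385·3.742) ≈ -0.5459
θ = arccos(-0.5459) ≈ 123.1°

123.1°


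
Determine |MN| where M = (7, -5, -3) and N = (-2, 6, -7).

d = √[(x₂-x₁)² + (y₂-y₁)² + (z₂-z₁)²]
  = √[(-9)² + 11² + (-4)²]
  = √[81 + 121 + 16]
  = √218
  ≈ 14.76

14.76


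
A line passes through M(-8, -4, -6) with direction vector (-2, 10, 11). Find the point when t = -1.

P(t) = M + t·d
  = (-8 + (-2)·(-1), -4 + 10·(-1), -6 + 11·(-1))
  = (-8 + 2, -4 - 10, -6 - 11)
  = (-6, -14, -17)

(-6, -14, -17)


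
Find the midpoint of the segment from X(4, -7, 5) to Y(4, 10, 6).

M = ((x₁+x₂)/2, (y₁+y₂)/2, (z₁+z₂)/2)
  = ((4 + 4)/2, (-7 + 10)/2, (5 + 6)/2)
  = (8/2, 3/2, 11/2)
  = (4, 1.5, 5.5)

(4, 1.5, 5.5)


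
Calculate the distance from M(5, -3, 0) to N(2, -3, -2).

d = √[(x₂-x₁)² + (y₂-y₁)² + (z₂-z₁)²]
  = √[(-3)² + 0² + (-2)²]
  = √[9 + 0 + 4]
  = √13
  ≈ 3.606

3.606


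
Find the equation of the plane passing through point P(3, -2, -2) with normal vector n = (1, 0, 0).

The plane through P with normal n = (a, b, c) satisfies n·(r - P) = 0,
i.e. ax + by + cz = a·x₀ + b·y₀ + c·z₀.
d = 1·3 + 0·(-2) + 0·(-2)
  = 3 + 0 + 0
  = 3
Equation: x = 3

x = 3


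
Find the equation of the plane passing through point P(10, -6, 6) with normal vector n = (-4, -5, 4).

The plane through P with normal n = (a, b, c) satisfies n·(r - P) = 0,
i.e. ax + by + cz = a·x₀ + b·y₀ + c·z₀.
d = (-4)·10 + (-5)·(-6) + 4·6
  = -40 + 30 + 24
  = 14
Equation: -4x - 5y + 4z = 14

-4x - 5y + 4z = 14


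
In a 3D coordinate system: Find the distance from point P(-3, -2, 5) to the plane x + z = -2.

distance = |a·x₀ + b·y₀ + c·z₀ - d| / √(a² + b² + c²)
  = |1·(-3) + 0·(-2) + 1·5 - (-2)| / √(1² + 0² + 1²)
  = |-3 + 0 + 5 + 2| / √(1 + 0 + 1)
  = |4| / √2
  = 4 / 1.414
  ≈ 2.828

2.828


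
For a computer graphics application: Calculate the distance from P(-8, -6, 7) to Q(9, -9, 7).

d = √[(x₂-x₁)² + (y₂-y₁)² + (z₂-z₁)²]
  = √[17² + (-3)² + 0²]
  = √[289 + 9 + 0]
  = √298
  ≈ 17.26

17.26


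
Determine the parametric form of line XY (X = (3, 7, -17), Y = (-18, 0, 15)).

Direction vector d = Y - X = (-18 - 3, 0 - 7, 15 + 17) = (-21, -7, 32)
Parametric form r = X + t·d:
x = 3 - 21t, y = 7 - 7t, z = -17 + 32t

x = 3 - 21t, y = 7 - 7t, z = -17 + 32t


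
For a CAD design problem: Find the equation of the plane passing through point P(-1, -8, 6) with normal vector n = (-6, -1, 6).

The plane through P with normal n = (a, b, c) satisfies n·(r - P) = 0,
i.e. ax + by + cz = a·x₀ + b·y₀ + c·z₀.
d = (-6)·(-1) + (-1)·(-8) + 6·6
  = 6 + 8 + 36
  = 50
Equation: -6x - y + 6z = 50

-6x - y + 6z = 50


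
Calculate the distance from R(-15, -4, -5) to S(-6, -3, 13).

d = √[(x₂-x₁)² + (y₂-y₁)² + (z₂-z₁)²]
  = √[9² + 1² + 18²]
  = √[81 + 1 + 324]
  = √406
  ≈ 20.15

20.15


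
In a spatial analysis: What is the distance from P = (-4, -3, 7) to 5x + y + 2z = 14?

distance = |a·x₀ + b·y₀ + c·z₀ - d| / √(a² + b² + c²)
  = |5·(-4) + 1·(-3) + 2·7 - 14| / √(5² + 1² + 2²)
  = |-20 - 3 + 14 - 14| / √(25 + 1 + 4)
  = |-23| / √30
  = 23 / 5.477
  ≈ 4.199

4.199


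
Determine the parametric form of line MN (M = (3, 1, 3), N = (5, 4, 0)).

Direction vector d = N - M = (5 - 3, 4 - 1, 0 - 3) = (2, 3, -3)
Parametric form r = M + t·d:
x = 3 + 2t, y = 1 + 3t, z = 3 - 3t

x = 3 + 2t, y = 1 + 3t, z = 3 - 3t


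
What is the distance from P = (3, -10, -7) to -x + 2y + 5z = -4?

distance = |a·x₀ + b·y₀ + c·z₀ - d| / √(a² + b² + c²)
  = |(-1)·3 + 2·(-10) + 5·(-7) - (-4)| / √((-1)² + 2² + 5²)
  = |-3 - 20 - 35 + 4| / √(1 + 4 + 25)
  = |-54| / √30
  = 54 / 5.477
  ≈ 9.859

9.859


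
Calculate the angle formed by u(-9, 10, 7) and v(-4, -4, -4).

u·v = (-9)·(-4) + 10·(-4) + 7·(-4) = 36 - 40 - 28 = -32
|u| = √((-9)² + 10² + 7²) = √230 ≈ 15.17
|v| = √((-4)² + (-4)² + (-4)²) = √48 ≈ 6.928
cos θ = (u·v)/(|u||v|) = -32/(15.17·6.928) ≈ -0.3046
θ = arccos(-0.3046) ≈ 107.7°

107.7°


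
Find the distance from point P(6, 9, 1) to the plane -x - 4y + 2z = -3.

distance = |a·x₀ + b·y₀ + c·z₀ - d| / √(a² + b² + c²)
  = |(-1)·6 + (-4)·9 + 2·1 - (-3)| / √((-1)² + (-4)² + 2²)
  = |-6 - 36 + 2 + 3| / √(1 + 16 + 4)
  = |-37| / √21
  = 37 / 4.583
  ≈ 8.074

8.074


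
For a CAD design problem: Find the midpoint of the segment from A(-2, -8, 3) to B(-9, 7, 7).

M = ((x₁+x₂)/2, (y₁+y₂)/2, (z₁+z₂)/2)
  = ((-2 - 9)/2, (-8 + 7)/2, (3 + 7)/2)
  = (-11/2, -1/2, 10/2)
  = (-5.5, -0.5, 5)

(-5.5, -0.5, 5)


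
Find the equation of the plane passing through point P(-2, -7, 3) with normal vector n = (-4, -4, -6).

The plane through P with normal n = (a, b, c) satisfies n·(r - P) = 0,
i.e. ax + by + cz = a·x₀ + b·y₀ + c·z₀.
d = (-4)·(-2) + (-4)·(-7) + (-6)·3
  = 8 + 28 - 18
  = 18
Equation: -4x - 4y - 6z = 18

-4x - 4y - 6z = 18


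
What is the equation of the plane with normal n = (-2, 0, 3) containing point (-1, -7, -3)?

The plane through P with normal n = (a, b, c) satisfies n·(r - P) = 0,
i.e. ax + by + cz = a·x₀ + b·y₀ + c·z₀.
d = (-2)·(-1) + 0·(-7) + 3·(-3)
  = 2 + 0 - 9
  = -7
Equation: -2x + 3z = -7

-2x + 3z = -7


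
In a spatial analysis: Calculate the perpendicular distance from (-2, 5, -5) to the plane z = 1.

distance = |a·x₀ + b·y₀ + c·z₀ - d| / √(a² + b² + c²)
  = |0·(-2) + 0·5 + 1·(-5) - 1| / √(0² + 0² + 1²)
  = |0 + 0 - 5 - 1| / √(0 + 0 + 1)
  = |-6| / √1
  = 6 / 1
  ≈ 6

6


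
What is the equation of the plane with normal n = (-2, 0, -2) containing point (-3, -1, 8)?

The plane through P with normal n = (a, b, c) satisfies n·(r - P) = 0,
i.e. ax + by + cz = a·x₀ + b·y₀ + c·z₀.
d = (-2)·(-3) + 0·(-1) + (-2)·8
  = 6 + 0 - 16
  = -10
Equation: -2x - 2z = -10

-2x - 2z = -10


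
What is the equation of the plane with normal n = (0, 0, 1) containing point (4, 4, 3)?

The plane through P with normal n = (a, b, c) satisfies n·(r - P) = 0,
i.e. ax + by + cz = a·x₀ + b·y₀ + c·z₀.
d = 0·4 + 0·4 + 1·3
  = 0 + 0 + 3
  = 3
Equation: z = 3

z = 3


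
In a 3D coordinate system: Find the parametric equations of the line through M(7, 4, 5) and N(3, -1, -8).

Direction vector d = N - M = (3 - 7, -1 - 4, -8 - 5) = (-4, -5, -13)
Parametric form r = M + t·d:
x = 7 - 4t, y = 4 - 5t, z = 5 - 13t

x = 7 - 4t, y = 4 - 5t, z = 5 - 13t


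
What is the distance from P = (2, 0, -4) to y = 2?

distance = |a·x₀ + b·y₀ + c·z₀ - d| / √(a² + b² + c²)
  = |0·2 + 1·0 + 0·(-4) - 2| / √(0² + 1² + 0²)
  = |0 + 0 + 0 - 2| / √(0 + 1 + 0)
  = |-2| / √1
  = 2 / 1
  ≈ 2

2


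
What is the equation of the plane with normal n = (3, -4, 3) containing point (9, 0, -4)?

The plane through P with normal n = (a, b, c) satisfies n·(r - P) = 0,
i.e. ax + by + cz = a·x₀ + b·y₀ + c·z₀.
d = 3·9 + (-4)·0 + 3·(-4)
  = 27 + 0 - 12
  = 15
Equation: 3x - 4y + 3z = 15

3x - 4y + 3z = 15


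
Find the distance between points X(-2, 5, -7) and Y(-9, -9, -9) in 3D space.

d = √[(x₂-x₁)² + (y₂-y₁)² + (z₂-z₁)²]
  = √[(-7)² + (-14)² + (-2)²]
  = √[49 + 196 + 4]
  = √249
  ≈ 15.78

15.78


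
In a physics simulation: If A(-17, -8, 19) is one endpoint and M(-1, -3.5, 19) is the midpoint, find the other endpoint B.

B = 2M - A
  = (2·(-1) - (-17), 2·(-3.5) - (-8), 2·19 - 19)
  = (-2 + 17, -7 + 8, 38 - 19)
  = (15, 1, 19)

(15, 1, 19)


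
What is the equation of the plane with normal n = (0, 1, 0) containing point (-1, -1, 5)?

The plane through P with normal n = (a, b, c) satisfies n·(r - P) = 0,
i.e. ax + by + cz = a·x₀ + b·y₀ + c·z₀.
d = 0·(-1) + 1·(-1) + 0·5
  = 0 - 1 + 0
  = -1
Equation: y = -1

y = -1


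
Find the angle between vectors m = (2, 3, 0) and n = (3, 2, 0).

m·n = 2·3 + 3·2 + 0·0 = 6 + 6 + 0 = 12
|m| = √(2² + 3² + 0²) = √13 ≈ 3.606
|n| = √(3² + 2² + 0²) = √13 ≈ 3.606
cos θ = (m·n)/(|m||n|) = 12/(3.606·3.606) ≈ 0.9231
θ = arccos(0.9231) ≈ 22.62°

22.62°


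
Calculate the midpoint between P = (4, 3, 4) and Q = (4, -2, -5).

M = ((x₁+x₂)/2, (y₁+y₂)/2, (z₁+z₂)/2)
  = ((4 + 4)/2, (3 - 2)/2, (4 - 5)/2)
  = (8/2, 1/2, -1/2)
  = (4, 0.5, -0.5)

(4, 0.5, -0.5)


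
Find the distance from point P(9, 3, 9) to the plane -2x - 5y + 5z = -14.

distance = |a·x₀ + b·y₀ + c·z₀ - d| / √(a² + b² + c²)
  = |(-2)·9 + (-5)·3 + 5·9 - (-14)| / √((-2)² + (-5)² + 5²)
  = |-18 - 15 + 45 + 14| / √(4 + 25 + 25)
  = |26| / √54
  = 26 / 7.348
  ≈ 3.538

3.538


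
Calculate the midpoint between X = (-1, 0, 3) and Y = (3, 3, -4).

M = ((x₁+x₂)/2, (y₁+y₂)/2, (z₁+z₂)/2)
  = ((-1 + 3)/2, (0 + 3)/2, (3 - 4)/2)
  = (2/2, 3/2, -1/2)
  = (1, 1.5, -0.5)

(1, 1.5, -0.5)


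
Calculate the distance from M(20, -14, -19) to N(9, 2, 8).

d = √[(x₂-x₁)² + (y₂-y₁)² + (z₂-z₁)²]
  = √[(-11)² + 16² + 27²]
  = √[121 + 256 + 729]
  = √1106
  ≈ 33.26

33.26


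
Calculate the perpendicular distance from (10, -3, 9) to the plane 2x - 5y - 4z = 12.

distance = |a·x₀ + b·y₀ + c·z₀ - d| / √(a² + b² + c²)
  = |2·10 + (-5)·(-3) + (-4)·9 - 12| / √(2² + (-5)² + (-4)²)
  = |20 + 15 - 36 - 12| / √(4 + 25 + 16)
  = |-13| / √45
  = 13 / 6.708
  ≈ 1.938

1.938


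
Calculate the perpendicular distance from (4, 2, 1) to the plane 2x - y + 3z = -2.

distance = |a·x₀ + b·y₀ + c·z₀ - d| / √(a² + b² + c²)
  = |2·4 + (-1)·2 + 3·1 - (-2)| / √(2² + (-1)² + 3²)
  = |8 - 2 + 3 + 2| / √(4 + 1 + 9)
  = |11| / √14
  = 11 / 3.742
  ≈ 2.94

2.94


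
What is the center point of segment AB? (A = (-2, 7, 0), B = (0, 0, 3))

M = ((x₁+x₂)/2, (y₁+y₂)/2, (z₁+z₂)/2)
  = ((-2 + 0)/2, (7 + 0)/2, (0 + 3)/2)
  = (-2/2, 7/2, 3/2)
  = (-1, 3.5, 1.5)

(-1, 3.5, 1.5)


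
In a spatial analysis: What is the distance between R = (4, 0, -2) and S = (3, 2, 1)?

d = √[(x₂-x₁)² + (y₂-y₁)² + (z₂-z₁)²]
  = √[(-1)² + 2² + 3²]
  = √[1 + 4 + 9]
  = √14
  ≈ 3.742

3.742


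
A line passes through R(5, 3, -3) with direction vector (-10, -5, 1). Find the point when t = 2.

P(t) = R + t·d
  = (5 + (-10)·2, 3 + (-5)·2, -3 + 1·2)
  = (5 - 20, 3 - 10, -3 + 2)
  = (-15, -7, -1)

(-15, -7, -1)


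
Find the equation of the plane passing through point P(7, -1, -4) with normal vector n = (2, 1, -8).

The plane through P with normal n = (a, b, c) satisfies n·(r - P) = 0,
i.e. ax + by + cz = a·x₀ + b·y₀ + c·z₀.
d = 2·7 + 1·(-1) + (-8)·(-4)
  = 14 - 1 + 32
  = 45
Equation: 2x + y - 8z = 45

2x + y - 8z = 45


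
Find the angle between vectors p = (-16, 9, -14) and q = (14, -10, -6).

p·q = (-16)·14 + 9·(-10) + (-14)·(-6) = -224 - 90 + 84 = -230
|p| = √((-16)² + 9² + (-14)²) = √533 ≈ 23.09
|q| = √(14² + (-10)² + (-6)²) = √332 ≈ 18.22
cos θ = (p·q)/(|p||q|) = -230/(23.09·18.22) ≈ -0.5468
θ = arccos(-0.5468) ≈ 123.1°

123.1°


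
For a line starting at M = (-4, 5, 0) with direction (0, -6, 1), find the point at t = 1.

P(t) = M + t·d
  = (-4 + 0·1, 5 + (-6)·1, 0 + 1·1)
  = (-4 + 0, 5 - 6, 0 + 1)
  = (-4, -1, 1)

(-4, -1, 1)


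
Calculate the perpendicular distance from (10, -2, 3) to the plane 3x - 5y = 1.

distance = |a·x₀ + b·y₀ + c·z₀ - d| / √(a² + b² + c²)
  = |3·10 + (-5)·(-2) + 0·3 - 1| / √(3² + (-5)² + 0²)
  = |30 + 10 + 0 - 1| / √(9 + 25 + 0)
  = |39| / √34
  = 39 / 5.831
  ≈ 6.688

6.688


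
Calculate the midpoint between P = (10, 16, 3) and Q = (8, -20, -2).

M = ((x₁+x₂)/2, (y₁+y₂)/2, (z₁+z₂)/2)
  = ((10 + 8)/2, (16 - 20)/2, (3 - 2)/2)
  = (18/2, -4/2, 1/2)
  = (9, -2, 0.5)

(9, -2, 0.5)


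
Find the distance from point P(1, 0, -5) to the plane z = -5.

distance = |a·x₀ + b·y₀ + c·z₀ - d| / √(a² + b² + c²)
  = |0·1 + 0·0 + 1·(-5) - (-5)| / √(0² + 0² + 1²)
  = |0 + 0 - 5 + 5| / √(0 + 0 + 1)
  = |0| / √1
  = 0 / 1
  ≈ 0

0


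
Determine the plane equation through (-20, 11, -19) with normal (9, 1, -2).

The plane through P with normal n = (a, b, c) satisfies n·(r - P) = 0,
i.e. ax + by + cz = a·x₀ + b·y₀ + c·z₀.
d = 9·(-20) + 1·11 + (-2)·(-19)
  = -180 + 11 + 38
  = -131
Equation: 9x + y - 2z = -131

9x + y - 2z = -131


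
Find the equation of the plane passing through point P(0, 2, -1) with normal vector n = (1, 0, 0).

The plane through P with normal n = (a, b, c) satisfies n·(r - P) = 0,
i.e. ax + by + cz = a·x₀ + b·y₀ + c·z₀.
d = 1·0 + 0·2 + 0·(-1)
  = 0 + 0 + 0
  = 0
Equation: x = 0

x = 0


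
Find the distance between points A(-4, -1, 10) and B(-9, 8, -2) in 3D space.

d = √[(x₂-x₁)² + (y₂-y₁)² + (z₂-z₁)²]
  = √[(-5)² + 9² + (-12)²]
  = √[25 + 81 + 144]
  = √250
  ≈ 15.81

15.81


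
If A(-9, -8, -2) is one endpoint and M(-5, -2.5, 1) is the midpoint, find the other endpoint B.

B = 2M - A
  = (2·(-5) - (-9), 2·(-2.5) - (-8), 2·1 - (-2))
  = (-10 + 9, -5 + 8, 2 + 2)
  = (-1, 3, 4)

(-1, 3, 4)


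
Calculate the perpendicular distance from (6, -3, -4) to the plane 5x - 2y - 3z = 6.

distance = |a·x₀ + b·y₀ + c·z₀ - d| / √(a² + b² + c²)
  = |5·6 + (-2)·(-3) + (-3)·(-4) - 6| / √(5² + (-2)² + (-3)²)
  = |30 + 6 + 12 - 6| / √(25 + 4 + 9)
  = |42| / √38
  = 42 / 6.164
  ≈ 6.813

6.813


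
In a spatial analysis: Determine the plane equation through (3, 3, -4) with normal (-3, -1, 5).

The plane through P with normal n = (a, b, c) satisfies n·(r - P) = 0,
i.e. ax + by + cz = a·x₀ + b·y₀ + c·z₀.
d = (-3)·3 + (-1)·3 + 5·(-4)
  = -9 - 3 - 20
  = -32
Equation: -3x - y + 5z = -32

-3x - y + 5z = -32


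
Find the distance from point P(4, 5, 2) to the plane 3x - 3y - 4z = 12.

distance = |a·x₀ + b·y₀ + c·z₀ - d| / √(a² + b² + c²)
  = |3·4 + (-3)·5 + (-4)·2 - 12| / √(3² + (-3)² + (-4)²)
  = |12 - 15 - 8 - 12| / √(9 + 9 + 16)
  = |-23| / √34
  = 23 / 5.831
  ≈ 3.944

3.944


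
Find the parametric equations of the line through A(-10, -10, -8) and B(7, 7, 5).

Direction vector d = B - A = (7 + 10, 7 + 10, 5 + 8) = (17, 17, 13)
Parametric form r = A + t·d:
x = -10 + 17t, y = -10 + 17t, z = -8 + 13t

x = -10 + 17t, y = -10 + 17t, z = -8 + 13t


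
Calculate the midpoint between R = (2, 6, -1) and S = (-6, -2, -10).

M = ((x₁+x₂)/2, (y₁+y₂)/2, (z₁+z₂)/2)
  = ((2 - 6)/2, (6 - 2)/2, (-1 - 10)/2)
  = (-4/2, 4/2, -11/2)
  = (-2, 2, -5.5)

(-2, 2, -5.5)


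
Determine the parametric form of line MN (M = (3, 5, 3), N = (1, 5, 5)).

Direction vector d = N - M = (1 - 3, 5 - 5, 5 - 3) = (-2, 0, 2)
Parametric form r = M + t·d:
x = 3 - 2t, y = 5, z = 3 + 2t

x = 3 - 2t, y = 5, z = 3 + 2t


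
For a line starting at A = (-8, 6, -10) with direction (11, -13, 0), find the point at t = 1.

P(t) = A + t·d
  = (-8 + 11·1, 6 + (-13)·1, -10 + 0·1)
  = (-8 + 11, 6 - 13, -10 + 0)
  = (3, -7, -10)

(3, -7, -10)


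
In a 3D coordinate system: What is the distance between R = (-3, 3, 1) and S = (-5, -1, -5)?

d = √[(x₂-x₁)² + (y₂-y₁)² + (z₂-z₁)²]
  = √[(-2)² + (-4)² + (-6)²]
  = √[4 + 16 + 36]
  = √56
  ≈ 7.483

7.483


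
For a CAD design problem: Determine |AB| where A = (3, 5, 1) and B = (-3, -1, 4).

d = √[(x₂-x₁)² + (y₂-y₁)² + (z₂-z₁)²]
  = √[(-6)² + (-6)² + 3²]
  = √[36 + 36 + 9]
  = √81
  ≈ 9

9


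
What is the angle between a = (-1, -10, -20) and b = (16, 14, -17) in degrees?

a·b = (-1)·16 + (-10)·14 + (-20)·(-17) = -16 - 140 + 340 = 184
|a| = √((-1)² + (-10)² + (-20)²) = √501 ≈ 22.38
|b| = √(16² + 14² + (-17)²) = √741 ≈ 27.22
cos θ = (a·b)/(|a||b|) = 184/(22.38·27.22) ≈ 0.302
θ = arccos(0.302) ≈ 72.42°

72.42°


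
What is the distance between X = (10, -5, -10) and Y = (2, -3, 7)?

d = √[(x₂-x₁)² + (y₂-y₁)² + (z₂-z₁)²]
  = √[(-8)² + 2² + 17²]
  = √[64 + 4 + 289]
  = √357
  ≈ 18.89

18.89


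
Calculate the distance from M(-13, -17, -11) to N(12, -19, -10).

d = √[(x₂-x₁)² + (y₂-y₁)² + (z₂-z₁)²]
  = √[25² + (-2)² + 1²]
  = √[625 + 4 + 1]
  = √630
  ≈ 25.1

25.1


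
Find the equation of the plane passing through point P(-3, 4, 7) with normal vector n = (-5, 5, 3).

The plane through P with normal n = (a, b, c) satisfies n·(r - P) = 0,
i.e. ax + by + cz = a·x₀ + b·y₀ + c·z₀.
d = (-5)·(-3) + 5·4 + 3·7
  = 15 + 20 + 21
  = 56
Equation: -5x + 5y + 3z = 56

-5x + 5y + 3z = 56


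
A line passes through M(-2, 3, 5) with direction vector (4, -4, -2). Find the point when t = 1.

P(t) = M + t·d
  = (-2 + 4·1, 3 + (-4)·1, 5 + (-2)·1)
  = (-2 + 4, 3 - 4, 5 - 2)
  = (2, -1, 3)

(2, -1, 3)


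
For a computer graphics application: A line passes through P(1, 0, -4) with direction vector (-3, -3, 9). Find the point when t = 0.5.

P(t) = P + t·d
  = (1 + (-3)·0.5, 0 + (-3)·0.5, -4 + 9·0.5)
  = (1 - 1.5, 0 - 1.5, -4 + 4.5)
  = (-0.5, -1.5, 0.5)

(-0.5, -1.5, 0.5)


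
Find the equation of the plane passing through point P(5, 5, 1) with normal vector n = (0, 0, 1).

The plane through P with normal n = (a, b, c) satisfies n·(r - P) = 0,
i.e. ax + by + cz = a·x₀ + b·y₀ + c·z₀.
d = 0·5 + 0·5 + 1·1
  = 0 + 0 + 1
  = 1
Equation: z = 1

z = 1


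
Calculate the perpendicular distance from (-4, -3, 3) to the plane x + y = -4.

distance = |a·x₀ + b·y₀ + c·z₀ - d| / √(a² + b² + c²)
  = |1·(-4) + 1·(-3) + 0·3 - (-4)| / √(1² + 1² + 0²)
  = |-4 - 3 + 0 + 4| / √(1 + 1 + 0)
  = |-3| / √2
  = 3 / 1.414
  ≈ 2.121

2.121


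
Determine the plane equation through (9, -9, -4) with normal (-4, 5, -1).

The plane through P with normal n = (a, b, c) satisfies n·(r - P) = 0,
i.e. ax + by + cz = a·x₀ + b·y₀ + c·z₀.
d = (-4)·9 + 5·(-9) + (-1)·(-4)
  = -36 - 45 + 4
  = -77
Equation: -4x + 5y - z = -77

-4x + 5y - z = -77


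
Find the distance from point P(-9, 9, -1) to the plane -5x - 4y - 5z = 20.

distance = |a·x₀ + b·y₀ + c·z₀ - d| / √(a² + b² + c²)
  = |(-5)·(-9) + (-4)·9 + (-5)·(-1) - 20| / √((-5)² + (-4)² + (-5)²)
  = |45 - 36 + 5 - 20| / √(25 + 16 + 25)
  = |-6| / √66
  = 6 / 8.124
  ≈ 0.7385

0.7385


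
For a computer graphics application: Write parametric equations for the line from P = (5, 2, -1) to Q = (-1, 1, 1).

Direction vector d = Q - P = (-1 - 5, 1 - 2, 1 + 1) = (-6, -1, 2)
Parametric form r = P + t·d:
x = 5 - 6t, y = 2 - t, z = -1 + 2t

x = 5 - 6t, y = 2 - t, z = -1 + 2t


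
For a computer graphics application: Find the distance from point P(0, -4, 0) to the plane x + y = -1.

distance = |a·x₀ + b·y₀ + c·z₀ - d| / √(a² + b² + c²)
  = |1·0 + 1·(-4) + 0·0 - (-1)| / √(1² + 1² + 0²)
  = |0 - 4 + 0 + 1| / √(1 + 1 + 0)
  = |-3| / √2
  = 3 / 1.414
  ≈ 2.121

2.121


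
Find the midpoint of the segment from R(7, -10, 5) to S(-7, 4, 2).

M = ((x₁+x₂)/2, (y₁+y₂)/2, (z₁+z₂)/2)
  = ((7 - 7)/2, (-10 + 4)/2, (5 + 2)/2)
  = (0/2, -6/2, 7/2)
  = (0, -3, 3.5)

(0, -3, 3.5)


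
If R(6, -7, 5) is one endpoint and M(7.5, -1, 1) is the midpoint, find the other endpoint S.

S = 2M - R
  = (2·7.5 - 6, 2·(-1) - (-7), 2·1 - 5)
  = (15 - 6, -2 + 7, 2 - 5)
  = (9, 5, -3)

(9, 5, -3)


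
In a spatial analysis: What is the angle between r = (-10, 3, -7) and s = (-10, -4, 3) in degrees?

r·s = (-10)·(-10) + 3·(-4) + (-7)·3 = 100 - 12 - 21 = 67
|r| = √((-10)² + 3² + (-7)²) = √158 ≈ 12.57
|s| = √((-10)² + (-4)² + 3²) = √125 ≈ 11.18
cos θ = (r·s)/(|r||s|) = 67/(12.57·11.18) ≈ 0.4768
θ = arccos(0.4768) ≈ 61.53°

61.53°


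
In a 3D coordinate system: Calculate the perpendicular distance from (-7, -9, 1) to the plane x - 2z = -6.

distance = |a·x₀ + b·y₀ + c·z₀ - d| / √(a² + b² + c²)
  = |1·(-7) + 0·(-9) + (-2)·1 - (-6)| / √(1² + 0² + (-2)²)
  = |-7 + 0 - 2 + 6| / √(1 + 0 + 4)
  = |-3| / √5
  = 3 / 2.236
  ≈ 1.342

1.342


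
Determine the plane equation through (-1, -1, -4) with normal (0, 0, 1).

The plane through P with normal n = (a, b, c) satisfies n·(r - P) = 0,
i.e. ax + by + cz = a·x₀ + b·y₀ + c·z₀.
d = 0·(-1) + 0·(-1) + 1·(-4)
  = 0 + 0 - 4
  = -4
Equation: z = -4

z = -4


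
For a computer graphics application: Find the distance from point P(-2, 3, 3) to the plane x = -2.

distance = |a·x₀ + b·y₀ + c·z₀ - d| / √(a² + b² + c²)
  = |1·(-2) + 0·3 + 0·3 - (-2)| / √(1² + 0² + 0²)
  = |-2 + 0 + 0 + 2| / √(1 + 0 + 0)
  = |0| / √1
  = 0 / 1
  ≈ 0

0


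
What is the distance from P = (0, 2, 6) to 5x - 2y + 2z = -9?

distance = |a·x₀ + b·y₀ + c·z₀ - d| / √(a² + b² + c²)
  = |5·0 + (-2)·2 + 2·6 - (-9)| / √(5² + (-2)² + 2²)
  = |0 - 4 + 12 + 9| / √(25 + 4 + 4)
  = |17| / √33
  = 17 / 5.745
  ≈ 2.959

2.959


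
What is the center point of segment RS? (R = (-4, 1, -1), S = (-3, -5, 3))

M = ((x₁+x₂)/2, (y₁+y₂)/2, (z₁+z₂)/2)
  = ((-4 - 3)/2, (1 - 5)/2, (-1 + 3)/2)
  = (-7/2, -4/2, 2/2)
  = (-3.5, -2, 1)

(-3.5, -2, 1)


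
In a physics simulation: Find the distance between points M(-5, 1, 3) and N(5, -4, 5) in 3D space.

d = √[(x₂-x₁)² + (y₂-y₁)² + (z₂-z₁)²]
  = √[10² + (-5)² + 2²]
  = √[100 + 25 + 4]
  = √129
  ≈ 11.36

11.36


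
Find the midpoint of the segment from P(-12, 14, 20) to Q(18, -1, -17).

M = ((x₁+x₂)/2, (y₁+y₂)/2, (z₁+z₂)/2)
  = ((-12 + 18)/2, (14 - 1)/2, (20 - 17)/2)
  = (6/2, 13/2, 3/2)
  = (3, 6.5, 1.5)

(3, 6.5, 1.5)


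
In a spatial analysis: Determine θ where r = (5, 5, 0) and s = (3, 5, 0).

r·s = 5·3 + 5·5 + 0·0 = 15 + 25 + 0 = 40
|r| = √(5² + 5² + 0²) = √50 ≈ 7.071
|s| = √(3² + 5² + 0²) = √34 ≈ 5.831
cos θ = (r·s)/(|r||s|) = 40/(7.071·5.831) ≈ 0.9701
θ = arccos(0.9701) ≈ 14.04°

14.04°


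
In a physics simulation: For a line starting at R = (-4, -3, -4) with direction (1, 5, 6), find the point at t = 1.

P(t) = R + t·d
  = (-4 + 1·1, -3 + 5·1, -4 + 6·1)
  = (-4 + 1, -3 + 5, -4 + 6)
  = (-3, 2, 2)

(-3, 2, 2)


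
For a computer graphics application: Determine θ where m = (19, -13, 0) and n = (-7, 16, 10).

m·n = 19·(-7) + (-13)·16 + 0·10 = -133 - 208 + 0 = -341
|m| = √(19² + (-13)² + 0²) = √530 ≈ 23.02
|n| = √((-7)² + 16² + 10²) = √405 ≈ 20.12
cos θ = (m·n)/(|m||n|) = -341/(23.02·20.12) ≈ -0.736
θ = arccos(-0.736) ≈ 137.4°

137.4°


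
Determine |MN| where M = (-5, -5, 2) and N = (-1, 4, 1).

d = √[(x₂-x₁)² + (y₂-y₁)² + (z₂-z₁)²]
  = √[4² + 9² + (-1)²]
  = √[16 + 81 + 1]
  = √98
  ≈ 9.899

9.899


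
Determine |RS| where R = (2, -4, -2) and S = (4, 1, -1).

d = √[(x₂-x₁)² + (y₂-y₁)² + (z₂-z₁)²]
  = √[2² + 5² + 1²]
  = √[4 + 25 + 1]
  = √30
  ≈ 5.477

5.477


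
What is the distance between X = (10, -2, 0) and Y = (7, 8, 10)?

d = √[(x₂-x₁)² + (y₂-y₁)² + (z₂-z₁)²]
  = √[(-3)² + 10² + 10²]
  = √[9 + 100 + 100]
  = √209
  ≈ 14.46

14.46


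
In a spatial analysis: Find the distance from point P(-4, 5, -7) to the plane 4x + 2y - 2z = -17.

distance = |a·x₀ + b·y₀ + c·z₀ - d| / √(a² + b² + c²)
  = |4·(-4) + 2·5 + (-2)·(-7) - (-17)| / √(4² + 2² + (-2)²)
  = |-16 + 10 + 14 + 17| / √(16 + 4 + 4)
  = |25| / √24
  = 25 / 4.899
  ≈ 5.103

5.103


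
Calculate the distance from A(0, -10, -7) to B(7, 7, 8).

d = √[(x₂-x₁)² + (y₂-y₁)² + (z₂-z₁)²]
  = √[7² + 17² + 15²]
  = √[49 + 289 + 225]
  = √563
  ≈ 23.73

23.73


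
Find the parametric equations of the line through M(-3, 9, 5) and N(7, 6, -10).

Direction vector d = N - M = (7 + 3, 6 - 9, -10 - 5) = (10, -3, -15)
Parametric form r = M + t·d:
x = -3 + 10t, y = 9 - 3t, z = 5 - 15t

x = -3 + 10t, y = 9 - 3t, z = 5 - 15t


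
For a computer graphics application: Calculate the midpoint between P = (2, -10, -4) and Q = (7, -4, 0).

M = ((x₁+x₂)/2, (y₁+y₂)/2, (z₁+z₂)/2)
  = ((2 + 7)/2, (-10 - 4)/2, (-4 + 0)/2)
  = (9/2, -14/2, -4/2)
  = (4.5, -7, -2)

(4.5, -7, -2)


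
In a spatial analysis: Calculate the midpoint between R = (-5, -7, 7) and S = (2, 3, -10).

M = ((x₁+x₂)/2, (y₁+y₂)/2, (z₁+z₂)/2)
  = ((-5 + 2)/2, (-7 + 3)/2, (7 - 10)/2)
  = (-3/2, -4/2, -3/2)
  = (-1.5, -2, -1.5)

(-1.5, -2, -1.5)


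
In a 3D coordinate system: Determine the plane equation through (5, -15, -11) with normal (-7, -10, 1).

The plane through P with normal n = (a, b, c) satisfies n·(r - P) = 0,
i.e. ax + by + cz = a·x₀ + b·y₀ + c·z₀.
d = (-7)·5 + (-10)·(-15) + 1·(-11)
  = -35 + 150 - 11
  = 104
Equation: -7x - 10y + z = 104

-7x - 10y + z = 104


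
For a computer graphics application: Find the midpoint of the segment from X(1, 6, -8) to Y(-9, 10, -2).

M = ((x₁+x₂)/2, (y₁+y₂)/2, (z₁+z₂)/2)
  = ((1 - 9)/2, (6 + 10)/2, (-8 - 2)/2)
  = (-8/2, 16/2, -10/2)
  = (-4, 8, -5)

(-4, 8, -5)


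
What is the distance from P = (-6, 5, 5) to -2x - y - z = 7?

distance = |a·x₀ + b·y₀ + c·z₀ - d| / √(a² + b² + c²)
  = |(-2)·(-6) + (-1)·5 + (-1)·5 - 7| / √((-2)² + (-1)² + (-1)²)
  = |12 - 5 - 5 - 7| / √(4 + 1 + 1)
  = |-5| / √6
  = 5 / 2.449
  ≈ 2.041

2.041


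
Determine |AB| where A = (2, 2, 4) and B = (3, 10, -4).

d = √[(x₂-x₁)² + (y₂-y₁)² + (z₂-z₁)²]
  = √[1² + 8² + (-8)²]
  = √[1 + 64 + 64]
  = √129
  ≈ 11.36

11.36


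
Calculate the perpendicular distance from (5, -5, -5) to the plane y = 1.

distance = |a·x₀ + b·y₀ + c·z₀ - d| / √(a² + b² + c²)
  = |0·5 + 1·(-5) + 0·(-5) - 1| / √(0² + 1² + 0²)
  = |0 - 5 + 0 - 1| / √(0 + 1 + 0)
  = |-6| / √1
  = 6 / 1
  ≈ 6

6


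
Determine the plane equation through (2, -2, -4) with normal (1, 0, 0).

The plane through P with normal n = (a, b, c) satisfies n·(r - P) = 0,
i.e. ax + by + cz = a·x₀ + b·y₀ + c·z₀.
d = 1·2 + 0·(-2) + 0·(-4)
  = 2 + 0 + 0
  = 2
Equation: x = 2

x = 2


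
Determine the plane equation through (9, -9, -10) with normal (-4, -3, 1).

The plane through P with normal n = (a, b, c) satisfies n·(r - P) = 0,
i.e. ax + by + cz = a·x₀ + b·y₀ + c·z₀.
d = (-4)·9 + (-3)·(-9) + 1·(-10)
  = -36 + 27 - 10
  = -19
Equation: -4x - 3y + z = -19

-4x - 3y + z = -19


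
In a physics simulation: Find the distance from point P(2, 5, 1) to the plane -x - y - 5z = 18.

distance = |a·x₀ + b·y₀ + c·z₀ - d| / √(a² + b² + c²)
  = |(-1)·2 + (-1)·5 + (-5)·1 - 18| / √((-1)² + (-1)² + (-5)²)
  = |-2 - 5 - 5 - 18| / √(1 + 1 + 25)
  = |-30| / √27
  = 30 / 5.196
  ≈ 5.774

5.774
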